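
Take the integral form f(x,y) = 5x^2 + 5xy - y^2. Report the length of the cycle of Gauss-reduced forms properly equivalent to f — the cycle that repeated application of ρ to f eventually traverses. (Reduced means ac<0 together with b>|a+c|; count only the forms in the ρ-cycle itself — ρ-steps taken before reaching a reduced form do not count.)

D = 45, ⌊√D⌋ = 6
river: ρ → (-1,5,5)
river: ρ → (5,5,-1)
ρ-cycle length = 2 (tail of 0 descent steps not counted)

2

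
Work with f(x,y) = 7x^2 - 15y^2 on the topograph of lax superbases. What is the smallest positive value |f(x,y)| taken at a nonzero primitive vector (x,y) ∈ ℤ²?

descent: ρ → (-15,0,7)
descent: ρ → (7,14,-8)  [lands on river]
river: ρ → (-8,18,3)
river: ρ → (3,18,-8)
river: ρ → (-8,14,7)
closes: descent 2, river 4
min |a| on river = 3

3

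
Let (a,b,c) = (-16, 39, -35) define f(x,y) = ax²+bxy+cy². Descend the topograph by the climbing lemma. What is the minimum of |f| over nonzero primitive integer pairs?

translate: b→-7 (≡-39 mod 32), so (16,-39,35)→(16,-7,12)
flip: (16,-7,12)→(12,7,16)
reduced (well bottom): (12,7,16) with a≤c, −a<b≤a
well minimum |f| = |-12| = 12 (negative-definite)

12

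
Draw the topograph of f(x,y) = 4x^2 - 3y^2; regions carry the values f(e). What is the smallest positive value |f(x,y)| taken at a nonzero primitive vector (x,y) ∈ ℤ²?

descent: ρ → (-3,6,1)  [lands on river]
river: ρ → (1,6,-3)
closes: descent 1, river 2
min |a| on river = 1

1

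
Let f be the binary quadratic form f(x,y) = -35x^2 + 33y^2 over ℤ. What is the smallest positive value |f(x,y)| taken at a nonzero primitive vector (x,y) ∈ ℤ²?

descent: ρ → (33,66,-2)  [lands on river]
river: ρ → (-2,66,33)
closes: descent 1, river 2
min |a| on river = 2

2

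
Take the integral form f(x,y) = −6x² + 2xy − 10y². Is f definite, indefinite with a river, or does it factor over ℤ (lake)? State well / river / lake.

D = b²−4ac = 2² − 4·(-6)·(-10) = -236
D < 0 ⇒ definite ⇒ every region one sign ⇒ single well

well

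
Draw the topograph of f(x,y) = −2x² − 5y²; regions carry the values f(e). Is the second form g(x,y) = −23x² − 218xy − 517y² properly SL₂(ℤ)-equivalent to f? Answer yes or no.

D₁ = -40, D₂ = -40
f is negative-definite; reduce −f:
−f: reduced (well bottom): (2,0,5) with a≤c, −a<b≤a
flip sign back: reduced form of f is (-2,0,-5)
g is negative-definite; reduce −g:
−g: translate: b→-12 (≡218 mod 46), so (23,218,517)→(23,-12,2)
−g: flip: (23,-12,2)→(2,12,23)
−g: translate: b→0 (≡12 mod 4), so (2,12,23)→(2,0,5)
−g: reduced (well bottom): (2,0,5) with a≤c, −a<b≤a
flip sign back: reduced form of g is (-2,0,-5)
reduced forms (-2, 0, -5) vs (-2, 0, -5) ⇒ equivalent

yes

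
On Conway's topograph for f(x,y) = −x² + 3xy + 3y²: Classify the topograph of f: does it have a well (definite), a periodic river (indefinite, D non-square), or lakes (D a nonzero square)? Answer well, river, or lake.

D = b²−4ac = 3² − 4·(-1)·3 = 21
D > 0 non-square ⇒ indefinite ⇒ periodic river

river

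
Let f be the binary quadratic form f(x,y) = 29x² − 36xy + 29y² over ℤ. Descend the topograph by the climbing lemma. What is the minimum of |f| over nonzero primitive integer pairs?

translate: b→22 (≡-36 mod 58), so (29,-36,29)→(29,22,22)
flip: (29,22,22)→(22,-22,29)
translate: b→22 (≡-22 mod 44), so (22,-22,29)→(22,22,29)
reduced (well bottom): (22,22,29) with a≤c, −a<b≤a
well minimum = a = 22

22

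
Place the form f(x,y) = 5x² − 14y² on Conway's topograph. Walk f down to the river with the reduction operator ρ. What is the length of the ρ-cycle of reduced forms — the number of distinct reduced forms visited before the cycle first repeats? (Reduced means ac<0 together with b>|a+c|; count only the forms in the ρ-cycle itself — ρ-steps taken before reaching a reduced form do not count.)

D = 280, ⌊√D⌋ = 16
descent: ρ → (-14,0,5)
descent: ρ → (5,10,-9)  [lands on river]
river: ρ → (-9,8,6)
river: ρ → (6,16,-1)
river: ρ → (-1,16,6)
river: ρ → (6,8,-9)
river: ρ → (-9,10,5)
ρ-cycle length = 6 (tail of 2 descent steps not counted)

6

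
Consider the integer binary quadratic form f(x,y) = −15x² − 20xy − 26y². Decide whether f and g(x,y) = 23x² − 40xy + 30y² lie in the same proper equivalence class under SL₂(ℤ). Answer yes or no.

D₁ = -1160, D₂ = -1160
f is negative-definite; reduce −f:
−f: translate: b→-10 (≡20 mod 30), so (15,20,26)→(15,-10,21)
−f: reduced (well bottom): (15,-10,21) with a≤c, −a<b≤a
flip sign back: reduced form of f is (-15,10,-21)
g: translate: b→6 (≡-40 mod 46), so (23,-40,30)→(23,6,13)
g: flip: (23,6,13)→(13,-6,23)
g: reduced (well bottom): (13,-6,23) with a≤c, −a<b≤a
reduced forms (-15, 10, -21) vs (13, -6, 23) ⇒ inequivalent

no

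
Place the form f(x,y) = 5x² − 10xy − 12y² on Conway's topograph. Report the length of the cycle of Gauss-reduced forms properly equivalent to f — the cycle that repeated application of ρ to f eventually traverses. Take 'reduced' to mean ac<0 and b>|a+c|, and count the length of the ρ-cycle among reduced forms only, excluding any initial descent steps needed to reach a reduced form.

D = 340, ⌊√D⌋ = 18
descent: ρ → (-12,10,5)  [lands on river]
river: ρ → (5,10,-12)
river: ρ → (-12,14,3)
river: ρ → (3,16,-7)
river: ρ → (-7,12,7)
river: ρ → (7,16,-3)
river: ρ → (-3,14,12)
river: ρ → (12,10,-5)
river: ρ → (-5,10,12)
river: ρ → (12,14,-3)
river: ρ → (-3,16,7)
river: ρ → (7,12,-7)
river: ρ → (-7,16,3)
river: ρ → (3,14,-12)
ρ-cycle length = 14 (tail of 1 descent step not counted)

14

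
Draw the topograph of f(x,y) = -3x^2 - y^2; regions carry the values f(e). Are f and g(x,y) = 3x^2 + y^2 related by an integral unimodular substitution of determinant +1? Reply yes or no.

D₁ = -12, D₂ = -12
f is negative-definite; reduce −f:
−f: flip: (3,0,1)→(1,0,3)
−f: reduced (well bottom): (1,0,3) with a≤c, −a<b≤a
flip sign back: reduced form of f is (-1,0,-3)
g: flip: (3,0,1)→(1,0,3)
g: reduced (well bottom): (1,0,3) with a≤c, −a<b≤a
reduced forms (-1, 0, -3) vs (1, 0, 3) ⇒ inequivalent

no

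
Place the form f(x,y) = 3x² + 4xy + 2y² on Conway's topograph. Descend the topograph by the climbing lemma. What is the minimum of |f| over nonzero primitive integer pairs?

translate: b→-2 (≡4 mod 6), so (3,4,2)→(3,-2,1)
flip: (3,-2,1)→(1,2,3)
translate: b→0 (≡2 mod 2), so (1,2,3)→(1,0,2)
reduced (well bottom): (1,0,2) with a≤c, −a<b≤a
well minimum = a = 1

1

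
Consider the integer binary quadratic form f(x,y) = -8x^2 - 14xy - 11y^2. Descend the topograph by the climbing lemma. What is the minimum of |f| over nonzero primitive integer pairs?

translate: b→-2 (≡14 mod 16), so (8,14,11)→(8,-2,5)
flip: (8,-2,5)→(5,2,8)
reduced (well bottom): (5,2,8) with a≤c, −a<b≤a
well minimum |f| = |-5| = 5 (negative-definite)

5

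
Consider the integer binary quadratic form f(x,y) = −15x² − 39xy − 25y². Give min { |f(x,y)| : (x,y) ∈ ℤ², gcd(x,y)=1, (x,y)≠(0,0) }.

descent: ρ → (-25,-11,-1)
descent: ρ → (-1,3,3)  [lands on river]
river: ρ → (3,3,-1)
closes: descent 2, river 2
min |a| on river = 1

1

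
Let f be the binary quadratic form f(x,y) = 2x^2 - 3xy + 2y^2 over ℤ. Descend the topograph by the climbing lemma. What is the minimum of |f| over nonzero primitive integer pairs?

translate: b→1 (≡-3 mod 4), so (2,-3,2)→(2,1,1)
flip: (2,1,1)→(1,-1,2)
translate: b→1 (≡-1 mod 2), so (1,-1,2)→(1,1,2)
reduced (well bottom): (1,1,2) with a≤c, −a<b≤a
well minimum = a = 1

1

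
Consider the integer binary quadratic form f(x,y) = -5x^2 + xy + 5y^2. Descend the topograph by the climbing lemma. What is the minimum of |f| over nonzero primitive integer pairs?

river: ρ → (5,9,-1)
river: ρ → (-1,9,5)
river: ρ → (5,1,-5)
river: ρ → (-5,9,1)
river: ρ → (1,9,-5)
river: ρ → (-5,1,5)
closes: descent 0, river 6
min |a| on river = 1

1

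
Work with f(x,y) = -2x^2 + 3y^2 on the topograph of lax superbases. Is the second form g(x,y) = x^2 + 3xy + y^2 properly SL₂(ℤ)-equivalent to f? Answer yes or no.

D₁ = 24, D₂ = 5
discriminants differ ⇒ not SL₂(ℤ)-equivalent

no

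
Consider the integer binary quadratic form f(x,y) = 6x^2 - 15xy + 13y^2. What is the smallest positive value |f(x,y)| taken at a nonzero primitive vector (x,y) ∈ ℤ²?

translate: b→-3 (≡-15 mod 12), so (6,-15,13)→(6,-3,4)
flip: (6,-3,4)→(4,3,6)
reduced (well bottom): (4,3,6) with a≤c, −a<b≤a
well minimum = a = 4

4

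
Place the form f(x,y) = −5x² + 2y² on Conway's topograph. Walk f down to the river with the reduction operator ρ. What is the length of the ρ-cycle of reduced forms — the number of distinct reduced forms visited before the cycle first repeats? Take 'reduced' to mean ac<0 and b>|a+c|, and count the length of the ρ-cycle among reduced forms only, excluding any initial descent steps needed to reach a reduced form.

D = 40, ⌊√D⌋ = 6
descent: ρ → (2,4,-3)  [lands on river]
river: ρ → (-3,2,3)
river: ρ → (3,4,-2)
river: ρ → (-2,4,3)
river: ρ → (3,2,-3)
river: ρ → (-3,4,2)
ρ-cycle length = 6 (tail of 1 descent step not counted)

6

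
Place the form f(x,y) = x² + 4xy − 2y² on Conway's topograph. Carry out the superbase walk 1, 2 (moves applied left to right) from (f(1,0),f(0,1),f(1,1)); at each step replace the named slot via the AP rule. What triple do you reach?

start (1,-2,3) = (f(1,0),f(0,1),f(1,1))
replace slot 1: 2·((-2)+3) − 1 = 1 → (1,-2,3)
replace slot 2: 2·(1+3) − (-2) = 10 → (1,10,3)

1,10,3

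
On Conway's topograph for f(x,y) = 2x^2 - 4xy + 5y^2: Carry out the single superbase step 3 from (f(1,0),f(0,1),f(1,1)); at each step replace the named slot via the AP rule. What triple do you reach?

start (2,5,3) = (f(1,0),f(0,1),f(1,1))
replace slot 3: 2·(2+5) − 3 = 11 → (2,5,11)

2,5,11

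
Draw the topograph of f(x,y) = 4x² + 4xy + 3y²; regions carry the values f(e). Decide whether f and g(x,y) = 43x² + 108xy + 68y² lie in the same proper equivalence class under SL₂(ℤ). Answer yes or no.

D₁ = -32, D₂ = -32
f: flip: (4,4,3)→(3,-4,4)
f: translate: b→2 (≡-4 mod 6), so (3,-4,4)→(3,2,3)
f: reduced (well bottom): (3,2,3) with a≤c, −a<b≤a
g: translate: b→22 (≡108 mod 86), so (43,108,68)→(43,22,3)
g: flip: (43,22,3)→(3,-22,43)
g: translate: b→2 (≡-22 mod 6), so (3,-22,43)→(3,2,3)
g: reduced (well bottom): (3,2,3) with a≤c, −a<b≤a
reduced forms (3, 2, 3) vs (3, 2, 3) ⇒ equivalent

yes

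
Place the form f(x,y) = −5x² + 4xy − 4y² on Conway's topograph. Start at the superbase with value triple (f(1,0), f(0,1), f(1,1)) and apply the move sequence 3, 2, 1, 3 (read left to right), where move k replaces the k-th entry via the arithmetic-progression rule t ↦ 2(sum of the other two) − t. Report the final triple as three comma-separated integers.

start (-5,-4,-5) = (f(1,0),f(0,1),f(1,1))
replace slot 3: 2·((-5)+(-4)) − (-5) = -13 → (-5,-4,-13)
replace slot 2: 2·((-5)+(-13)) − (-4) = -32 → (-5,-32,-13)
replace slot 1: 2·((-32)+(-13)) − (-5) = -85 → (-85,-32,-13)
replace slot 3: 2·((-85)+(-32)) − (-13) = -221 → (-85,-32,-221)

-85,-32,-221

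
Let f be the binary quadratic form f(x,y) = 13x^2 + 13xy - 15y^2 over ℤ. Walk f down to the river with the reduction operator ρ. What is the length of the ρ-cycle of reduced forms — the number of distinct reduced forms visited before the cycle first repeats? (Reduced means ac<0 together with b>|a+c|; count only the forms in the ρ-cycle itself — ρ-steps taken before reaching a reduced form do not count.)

D = 949, ⌊√D⌋ = 30
river: ρ → (-15,17,11)
river: ρ → (11,27,-5)
river: ρ → (-5,23,21)
river: ρ → (21,19,-7)
river: ρ → (-7,23,15)
river: ρ → (15,7,-15)
river: ρ → (-15,23,7)
river: ρ → (7,19,-21)
river: ρ → (-21,23,5)
river: ρ → (5,27,-11)
river: ρ → (-11,17,15)
river: ρ → (15,13,-13)
river: ρ → (-13,13,15)
river: ρ → (15,17,-11)
river: ρ → (-11,27,5)
river: ρ → (5,23,-21)
river: ρ → (-21,19,7)
river: ρ → (7,23,-15)
river: ρ → (-15,7,15)
river: ρ → (15,23,-7)
river: ρ → (-7,19,21)
river: ρ → (21,23,-5)
river: ρ → (-5,27,11)
river: ρ → (11,17,-15)
river: ρ → (-15,13,13)
river: ρ → (13,13,-15)
ρ-cycle length = 26 (tail of 0 descent steps not counted)

26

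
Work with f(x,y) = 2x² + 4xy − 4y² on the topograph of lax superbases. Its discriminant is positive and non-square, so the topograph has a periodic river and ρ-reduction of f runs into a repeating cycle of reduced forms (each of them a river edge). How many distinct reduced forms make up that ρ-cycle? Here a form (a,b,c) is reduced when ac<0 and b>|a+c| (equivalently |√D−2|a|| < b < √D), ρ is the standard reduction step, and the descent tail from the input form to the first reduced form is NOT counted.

D = 48, ⌊√D⌋ = 6
river: ρ → (-4,4,2)
river: ρ → (2,4,-4)
ρ-cycle length = 2 (tail of 0 descent steps not counted)

2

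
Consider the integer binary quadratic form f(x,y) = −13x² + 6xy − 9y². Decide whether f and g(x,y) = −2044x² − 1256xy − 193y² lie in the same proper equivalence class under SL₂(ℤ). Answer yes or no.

D₁ = -432, D₂ = -432
f is negative-definite; reduce −f:
−f: flip: (13,-6,9)→(9,6,13)
−f: reduced (well bottom): (9,6,13) with a≤c, −a<b≤a
flip sign back: reduced form of f is (-9,-6,-13)
g is negative-definite; reduce −g:
−g: flip: (2044,1256,193)→(193,-1256,2044)
−g: translate: b→-98 (≡-1256 mod 386), so (193,-1256,2044)→(193,-98,13)
−g: flip: (193,-98,13)→(13,98,193)
−g: translate: b→-6 (≡98 mod 26), so (13,98,193)→(13,-6,9)
−g: flip: (13,-6,9)→(9,6,13)
−g: reduced (well bottom): (9,6,13) with a≤c, −a<b≤a
flip sign back: reduced form of g is (-9,-6,-13)
reduced forms (-9, -6, -13) vs (-9, -6, -13) ⇒ equivalent

yes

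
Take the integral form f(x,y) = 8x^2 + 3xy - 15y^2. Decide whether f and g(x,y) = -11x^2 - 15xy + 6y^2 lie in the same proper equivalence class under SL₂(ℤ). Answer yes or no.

D₁ = 489, D₂ = 489
river cycle of f (length 22): (8, 19, -4), (-4, 21, 3), (3, 21, -4), (-4, 19, 8), (8, 13, -10), (-10, 7, 11), (11, 15, -6), (-6, 21, 2), (2, 19, -16), (-16, 13, 5), … (12 more)
river cycle of g (length 22): (6, 15, -11), (-11, 7, 10), (10, 13, -8), (-8, 19, 4), (4, 21, -3), (-3, 21, 4), (4, 19, -8), (-8, 13, 10), (10, 7, -11), (-11, 15, 6), … (12 more)
cycles differ ⇒ inequivalent

no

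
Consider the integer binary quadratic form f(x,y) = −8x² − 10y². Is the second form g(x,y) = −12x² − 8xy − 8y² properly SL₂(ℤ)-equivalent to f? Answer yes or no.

D₁ = -320, D₂ = -320
f is negative-definite; reduce −f:
−f: reduced (well bottom): (8,0,10) with a≤c, −a<b≤a
flip sign back: reduced form of f is (-8,0,-10)
g is negative-definite; reduce −g:
−g: flip: (12,8,8)→(8,-8,12)
−g: translate: b→8 (≡-8 mod 16), so (8,-8,12)→(8,8,12)
−g: reduced (well bottom): (8,8,12) with a≤c, −a<b≤a
flip sign back: reduced form of g is (-8,-8,-12)
reduced forms (-8, 0, -10) vs (-8, -8, -12) ⇒ inequivalent

no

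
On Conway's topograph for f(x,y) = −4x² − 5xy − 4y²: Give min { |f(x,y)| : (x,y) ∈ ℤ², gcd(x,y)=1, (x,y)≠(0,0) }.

translate: b→-3 (≡5 mod 8), so (4,5,4)→(4,-3,3)
flip: (4,-3,3)→(3,3,4)
reduced (well bottom): (3,3,4) with a≤c, −a<b≤a
well minimum |f| = |-3| = 3 (negative-definite)

3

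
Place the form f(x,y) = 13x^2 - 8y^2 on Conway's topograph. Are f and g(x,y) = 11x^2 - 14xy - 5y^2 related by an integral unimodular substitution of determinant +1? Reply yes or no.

D₁ = 416, D₂ = 416
river cycle of f (length 6): (-8, 16, 5), (5, 14, -11), (-11, 8, 8), (8, 8, -11), (-11, 14, 5), (5, 16, -8)
river cycle of g (length 6): (-5, 14, 11), (11, 8, -8), (-8, 8, 11), (11, 14, -5), (-5, 16, 8), (8, 16, -5)
cycles differ ⇒ inequivalent

no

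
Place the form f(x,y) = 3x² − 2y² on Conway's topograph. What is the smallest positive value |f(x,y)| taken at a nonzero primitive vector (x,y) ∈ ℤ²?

descent: ρ → (-2,4,1)  [lands on river]
river: ρ → (1,4,-2)
closes: descent 1, river 2
min |a| on river = 1

1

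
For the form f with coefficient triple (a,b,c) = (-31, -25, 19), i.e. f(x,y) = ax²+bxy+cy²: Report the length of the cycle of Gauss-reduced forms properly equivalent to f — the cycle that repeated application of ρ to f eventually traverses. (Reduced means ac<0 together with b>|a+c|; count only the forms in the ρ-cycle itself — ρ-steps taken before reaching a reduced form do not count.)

D = 2981, ⌊√D⌋ = 54
descent: ρ → (19,25,-31)  [lands on river]
river: ρ → (-31,37,13)
river: ρ → (13,41,-25)
river: ρ → (-25,9,29)
river: ρ → (29,49,-5)
river: ρ → (-5,51,19)
ρ-cycle length = 6 (tail of 1 descent step not counted)

6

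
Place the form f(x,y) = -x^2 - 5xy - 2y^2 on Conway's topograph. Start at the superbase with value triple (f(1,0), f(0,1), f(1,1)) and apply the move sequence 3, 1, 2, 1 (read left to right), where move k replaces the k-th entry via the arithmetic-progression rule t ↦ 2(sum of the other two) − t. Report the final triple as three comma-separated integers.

start (-1,-2,-8) = (f(1,0),f(0,1),f(1,1))
replace slot 3: 2·((-1)+(-2)) − (-8) = 2 → (-1,-2,2)
replace slot 1: 2·((-2)+2) − (-1) = 1 → (1,-2,2)
replace slot 2: 2·(1+2) − (-2) = 8 → (1,8,2)
replace slot 1: 2·(8+2) − 1 = 19 → (19,8,2)

19,8,2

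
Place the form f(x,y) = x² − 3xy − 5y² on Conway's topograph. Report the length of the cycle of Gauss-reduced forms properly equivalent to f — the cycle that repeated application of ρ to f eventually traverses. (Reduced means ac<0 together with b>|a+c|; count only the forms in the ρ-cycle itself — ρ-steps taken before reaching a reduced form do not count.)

D = 29, ⌊√D⌋ = 5
descent: ρ → (-5,3,1)
descent: ρ → (1,5,-1)  [lands on river]
river: ρ → (-1,5,1)
ρ-cycle length = 2 (tail of 2 descent steps not counted)

2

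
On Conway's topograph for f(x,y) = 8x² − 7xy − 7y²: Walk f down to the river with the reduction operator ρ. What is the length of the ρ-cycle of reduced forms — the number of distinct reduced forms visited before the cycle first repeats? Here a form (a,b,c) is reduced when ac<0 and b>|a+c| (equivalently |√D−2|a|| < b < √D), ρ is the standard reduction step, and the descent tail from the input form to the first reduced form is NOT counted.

D = 273, ⌊√D⌋ = 16
descent: ρ → (-7,7,8)  [lands on river]
river: ρ → (8,9,-6)
river: ρ → (-6,15,2)
river: ρ → (2,13,-13)
river: ρ → (-13,13,2)
river: ρ → (2,15,-6)
river: ρ → (-6,9,8)
river: ρ → (8,7,-7)
ρ-cycle length = 8 (tail of 1 descent step not counted)

8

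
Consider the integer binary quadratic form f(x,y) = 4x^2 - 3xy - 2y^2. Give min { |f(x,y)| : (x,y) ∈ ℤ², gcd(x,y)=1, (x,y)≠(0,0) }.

descent: ρ → (-2,3,4)  [lands on river]
river: ρ → (4,5,-1)
river: ρ → (-1,5,4)
river: ρ → (4,3,-2)
river: ρ → (-2,5,2)
river: ρ → (2,3,-4)
river: ρ → (-4,5,1)
river: ρ → (1,5,-4)
river: ρ → (-4,3,2)
river: ρ → (2,5,-2)
closes: descent 1, river 10
min |a| on river = 1

1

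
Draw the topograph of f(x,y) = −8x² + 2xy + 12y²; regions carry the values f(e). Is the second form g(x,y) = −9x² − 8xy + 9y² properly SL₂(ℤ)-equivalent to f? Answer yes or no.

D₁ = 388, D₂ = 388
river cycle of f (length 18): (-8, 18, 2), (2, 18, -8), (-8, 14, 6), (6, 10, -12), (-12, 14, 4), (4, 18, -4), (-4, 14, 12), (12, 10, -6), (-6, 14, 8), (8, 18, -2), … (8 more)
river cycle of g (length 22): (9, 8, -9), (-9, 10, 8), (8, 6, -11), (-11, 16, 3), (3, 14, -16), (-16, 18, 1), (1, 18, -16), (-16, 14, 3), (3, 16, -11), (-11, 6, 8), … (12 more)
cycles differ ⇒ inequivalent

no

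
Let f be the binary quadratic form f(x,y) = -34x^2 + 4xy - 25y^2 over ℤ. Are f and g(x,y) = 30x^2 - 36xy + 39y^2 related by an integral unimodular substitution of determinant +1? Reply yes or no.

D₁ = -3384, D₂ = -3384
f is negative-definite; reduce −f:
−f: flip: (34,-4,25)→(25,4,34)
−f: reduced (well bottom): (25,4,34) with a≤c, −a<b≤a
flip sign back: reduced form of f is (-25,-4,-34)
g: translate: b→24 (≡-36 mod 60), so (30,-36,39)→(30,24,33)
g: reduced (well bottom): (30,24,33) with a≤c, −a<b≤a
reduced forms (-25, -4, -34) vs (30, 24, 33) ⇒ inequivalent

no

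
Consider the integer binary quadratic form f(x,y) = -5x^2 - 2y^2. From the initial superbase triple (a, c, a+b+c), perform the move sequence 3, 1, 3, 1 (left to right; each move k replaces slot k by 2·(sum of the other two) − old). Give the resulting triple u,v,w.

start (-5,-2,-7) = (f(1,0),f(0,1),f(1,1))
replace slot 3: 2·((-5)+(-2)) − (-7) = -7 → (-5,-2,-7)
replace slot 1: 2·((-2)+(-7)) − (-5) = -13 → (-13,-2,-7)
replace slot 3: 2·((-13)+(-2)) − (-7) = -23 → (-13,-2,-23)
replace slot 1: 2·((-2)+(-23)) − (-13) = -37 → (-37,-2,-23)

-37,-2,-23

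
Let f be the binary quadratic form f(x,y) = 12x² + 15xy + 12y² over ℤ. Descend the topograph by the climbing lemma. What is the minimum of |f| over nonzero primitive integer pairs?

translate: b→-9 (≡15 mod 24), so (12,15,12)→(12,-9,9)
flip: (12,-9,9)→(9,9,12)
reduced (well bottom): (9,9,12) with a≤c, −a<b≤a
well minimum = a = 9

9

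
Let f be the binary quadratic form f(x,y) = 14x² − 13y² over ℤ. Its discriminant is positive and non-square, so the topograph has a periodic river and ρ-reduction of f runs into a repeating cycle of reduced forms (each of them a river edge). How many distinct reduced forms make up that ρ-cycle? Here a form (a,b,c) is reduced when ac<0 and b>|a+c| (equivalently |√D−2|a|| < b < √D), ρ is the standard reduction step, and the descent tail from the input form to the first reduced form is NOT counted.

D = 728, ⌊√D⌋ = 26
descent: ρ → (-13,26,1)  [lands on river]
river: ρ → (1,26,-13)
ρ-cycle length = 2 (tail of 1 descent step not counted)

2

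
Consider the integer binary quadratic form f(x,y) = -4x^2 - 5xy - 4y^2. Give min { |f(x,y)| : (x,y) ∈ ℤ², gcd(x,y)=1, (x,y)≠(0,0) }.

translate: b→-3 (≡5 mod 8), so (4,5,4)→(4,-3,3)
flip: (4,-3,3)→(3,3,4)
reduced (well bottom): (3,3,4) with a≤c, −a<b≤a
well minimum |f| = |-3| = 3 (negative-definite)

3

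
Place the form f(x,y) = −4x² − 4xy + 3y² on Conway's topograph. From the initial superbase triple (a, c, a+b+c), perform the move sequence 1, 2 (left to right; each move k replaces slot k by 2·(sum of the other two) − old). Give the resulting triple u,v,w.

start (-4,3,-5) = (f(1,0),f(0,1),f(1,1))
replace slot 1: 2·(3+(-5)) − (-4) = 0 → (0,3,-5)
replace slot 2: 2·(0+(-5)) − 3 = -13 → (0,-13,-5)

0,-13,-5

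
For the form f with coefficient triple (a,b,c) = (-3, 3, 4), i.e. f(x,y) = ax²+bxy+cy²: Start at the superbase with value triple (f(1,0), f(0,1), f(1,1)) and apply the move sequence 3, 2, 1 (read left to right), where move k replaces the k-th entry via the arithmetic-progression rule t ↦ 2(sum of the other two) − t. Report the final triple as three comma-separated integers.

start (-3,4,4) = (f(1,0),f(0,1),f(1,1))
replace slot 3: 2·((-3)+4) − 4 = -2 → (-3,4,-2)
replace slot 2: 2·((-3)+(-2)) − 4 = -14 → (-3,-14,-2)
replace slot 1: 2·((-14)+(-2)) − (-3) = -29 → (-29,-14,-2)

-29,-14,-2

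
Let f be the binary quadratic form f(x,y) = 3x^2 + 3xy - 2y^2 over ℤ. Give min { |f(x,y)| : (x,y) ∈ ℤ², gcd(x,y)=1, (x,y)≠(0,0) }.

river: ρ → (-2,5,1)
river: ρ → (1,5,-2)
river: ρ → (-2,3,3)
river: ρ → (3,3,-2)
closes: descent 0, river 4
min |a| on river = 1

1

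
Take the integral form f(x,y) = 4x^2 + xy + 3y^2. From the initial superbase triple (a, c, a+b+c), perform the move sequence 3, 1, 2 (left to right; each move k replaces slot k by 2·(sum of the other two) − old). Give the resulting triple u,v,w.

start (4,3,8) = (f(1,0),f(0,1),f(1,1))
replace slot 3: 2·(4+3) − 8 = 6 → (4,3,6)
replace slot 1: 2·(3+6) − 4 = 14 → (14,3,6)
replace slot 2: 2·(14+6) − 3 = 37 → (14,37,6)

14,37,6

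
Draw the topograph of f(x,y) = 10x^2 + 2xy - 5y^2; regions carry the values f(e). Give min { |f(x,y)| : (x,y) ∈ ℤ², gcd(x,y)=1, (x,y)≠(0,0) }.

descent: ρ → (-5,8,7)  [lands on river]
river: ρ → (7,6,-6)
river: ρ → (-6,6,7)
river: ρ → (7,8,-5)
river: ρ → (-5,12,3)
river: ρ → (3,12,-5)
closes: descent 1, river 6
min |a| on river = 3

3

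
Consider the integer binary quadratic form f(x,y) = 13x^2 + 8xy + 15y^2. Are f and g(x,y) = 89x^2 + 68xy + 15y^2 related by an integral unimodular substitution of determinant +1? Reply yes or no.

D₁ = -716, D₂ = -716
f: reduced (well bottom): (13,8,15) with a≤c, −a<b≤a
g: flip: (89,68,15)→(15,-68,89)
g: translate: b→-8 (≡-68 mod 30), so (15,-68,89)→(15,-8,13)
g: flip: (15,-8,13)→(13,8,15)
g: reduced (well bottom): (13,8,15) with a≤c, −a<b≤a
reduced forms (13, 8, 15) vs (13, 8, 15) ⇒ equivalent

yes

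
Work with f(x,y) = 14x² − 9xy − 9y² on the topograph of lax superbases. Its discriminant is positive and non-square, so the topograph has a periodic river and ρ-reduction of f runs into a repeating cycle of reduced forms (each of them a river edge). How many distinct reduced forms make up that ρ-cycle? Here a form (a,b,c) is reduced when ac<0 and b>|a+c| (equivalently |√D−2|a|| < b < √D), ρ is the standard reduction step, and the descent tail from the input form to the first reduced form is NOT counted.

D = 585, ⌊√D⌋ = 24
descent: ρ → (-9,9,14)  [lands on river]
river: ρ → (14,19,-4)
river: ρ → (-4,21,9)
river: ρ → (9,15,-10)
river: ρ → (-10,5,14)
river: ρ → (14,23,-1)
river: ρ → (-1,23,14)
river: ρ → (14,5,-10)
river: ρ → (-10,15,9)
river: ρ → (9,21,-4)
river: ρ → (-4,19,14)
river: ρ → (14,9,-9)
ρ-cycle length = 12 (tail of 1 descent step not counted)

12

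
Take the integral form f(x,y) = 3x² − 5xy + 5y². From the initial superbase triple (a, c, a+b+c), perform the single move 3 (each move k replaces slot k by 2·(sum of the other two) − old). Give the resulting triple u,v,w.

start (3,5,3) = (f(1,0),f(0,1),f(1,1))
replace slot 3: 2·(3+5) − 3 = 13 → (3,5,13)

3,5,13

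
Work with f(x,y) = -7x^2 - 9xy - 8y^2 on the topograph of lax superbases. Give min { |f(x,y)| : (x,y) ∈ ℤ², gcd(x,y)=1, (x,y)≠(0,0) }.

translate: b→-5 (≡9 mod 14), so (7,9,8)→(7,-5,6)
flip: (7,-5,6)→(6,5,7)
reduced (well bottom): (6,5,7) with a≤c, −a<b≤a
well minimum |f| = |-6| = 6 (negative-definite)

6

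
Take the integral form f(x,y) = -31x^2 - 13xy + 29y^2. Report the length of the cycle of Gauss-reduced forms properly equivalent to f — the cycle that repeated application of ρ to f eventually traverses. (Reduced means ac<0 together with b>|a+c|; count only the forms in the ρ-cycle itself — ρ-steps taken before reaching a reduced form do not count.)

D = 3765, ⌊√D⌋ = 61
descent: ρ → (29,13,-31)  [lands on river]
river: ρ → (-31,49,11)
river: ρ → (11,61,-1)
river: ρ → (-1,61,11)
river: ρ → (11,49,-31)
river: ρ → (-31,13,29)
river: ρ → (29,45,-15)
river: ρ → (-15,45,29)
ρ-cycle length = 8 (tail of 1 descent step not counted)

8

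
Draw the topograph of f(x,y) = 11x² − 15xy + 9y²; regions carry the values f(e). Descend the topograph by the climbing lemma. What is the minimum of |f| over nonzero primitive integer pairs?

translate: b→7 (≡-15 mod 22), so (11,-15,9)→(11,7,5)
flip: (11,7,5)→(5,-7,11)
translate: b→3 (≡-7 mod 10), so (5,-7,11)→(5,3,9)
reduced (well bottom): (5,3,9) with a≤c, −a<b≤a
well minimum = a = 5

5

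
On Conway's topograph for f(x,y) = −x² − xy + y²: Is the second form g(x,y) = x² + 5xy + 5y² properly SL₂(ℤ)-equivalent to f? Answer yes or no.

D₁ = 5, D₂ = 5
river cycle of f (length 2): (1, 1, -1), (-1, 1, 1)
river cycle of g (length 2): (1, 1, -1), (-1, 1, 1)
cycles coincide ⇒ equivalent

yes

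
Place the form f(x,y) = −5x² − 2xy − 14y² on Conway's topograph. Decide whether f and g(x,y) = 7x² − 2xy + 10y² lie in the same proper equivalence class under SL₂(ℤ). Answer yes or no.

D₁ = -276, D₂ = -276
f is negative-definite; reduce −f:
−f: reduced (well bottom): (5,2,14) with a≤c, −a<b≤a
flip sign back: reduced form of f is (-5,-2,-14)
g: reduced (well bottom): (7,-2,10) with a≤c, −a<b≤a
reduced forms (-5, -2, -14) vs (7, -2, 10) ⇒ inequivalent

no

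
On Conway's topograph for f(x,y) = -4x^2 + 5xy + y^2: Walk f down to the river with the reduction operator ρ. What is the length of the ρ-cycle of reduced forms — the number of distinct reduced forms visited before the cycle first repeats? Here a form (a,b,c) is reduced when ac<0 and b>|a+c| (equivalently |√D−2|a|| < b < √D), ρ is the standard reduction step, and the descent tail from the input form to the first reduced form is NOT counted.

D = 41, ⌊√D⌋ = 6
river: ρ → (1,5,-4)
river: ρ → (-4,3,2)
river: ρ → (2,5,-2)
river: ρ → (-2,3,4)
river: ρ → (4,5,-1)
river: ρ → (-1,5,4)
river: ρ → (4,3,-2)
river: ρ → (-2,5,2)
river: ρ → (2,3,-4)
river: ρ → (-4,5,1)
ρ-cycle length = 10 (tail of 0 descent steps not counted)

10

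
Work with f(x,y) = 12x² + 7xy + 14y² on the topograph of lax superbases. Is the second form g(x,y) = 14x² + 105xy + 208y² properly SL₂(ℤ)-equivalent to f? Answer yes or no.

D₁ = -623, D₂ = -623
f: reduced (well bottom): (12,7,14) with a≤c, −a<b≤a
g: translate: b→-7 (≡105 mod 28), so (14,105,208)→(14,-7,12)
g: flip: (14,-7,12)→(12,7,14)
g: reduced (well bottom): (12,7,14) with a≤c, −a<b≤a
reduced forms (12, 7, 14) vs (12, 7, 14) ⇒ equivalent

yes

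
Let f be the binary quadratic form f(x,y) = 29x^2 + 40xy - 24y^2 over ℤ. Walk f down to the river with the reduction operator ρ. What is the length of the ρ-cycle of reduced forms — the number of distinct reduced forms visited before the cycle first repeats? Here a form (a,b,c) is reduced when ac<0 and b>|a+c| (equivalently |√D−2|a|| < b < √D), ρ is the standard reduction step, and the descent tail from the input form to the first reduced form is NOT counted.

D = 4384, ⌊√D⌋ = 66
river: ρ → (-24,56,13)
river: ρ → (13,48,-40)
river: ρ → (-40,32,21)
river: ρ → (21,52,-20)
river: ρ → (-20,28,45)
river: ρ → (45,62,-3)
river: ρ → (-3,64,24)
river: ρ → (24,32,-35)
river: ρ → (-35,38,21)
river: ρ → (21,46,-27)
river: ρ → (-27,62,5)
river: ρ → (5,58,-51)
river: ρ → (-51,44,12)
river: ρ → (12,52,-35)
river: ρ → (-35,18,29)
river: ρ → (29,40,-24)
ρ-cycle length = 16 (tail of 0 descent steps not counted)

16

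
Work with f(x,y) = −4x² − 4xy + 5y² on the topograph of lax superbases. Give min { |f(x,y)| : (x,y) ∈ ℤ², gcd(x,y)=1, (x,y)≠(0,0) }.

descent: ρ → (5,4,-4)  [lands on river]
river: ρ → (-4,4,5)
river: ρ → (5,6,-3)
river: ρ → (-3,6,5)
closes: descent 1, river 4
min |a| on river = 3

3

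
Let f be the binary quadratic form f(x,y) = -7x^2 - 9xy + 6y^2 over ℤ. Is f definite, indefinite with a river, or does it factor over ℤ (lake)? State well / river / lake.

D = b²−4ac = (-9)² − 4·(-7)·6 = 249
D > 0 non-square ⇒ indefinite ⇒ periodic river

river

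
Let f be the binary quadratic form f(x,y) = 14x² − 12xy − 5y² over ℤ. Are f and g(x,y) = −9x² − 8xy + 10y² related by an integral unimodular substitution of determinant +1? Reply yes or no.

D₁ = 424, D₂ = 424
river cycle of f (length 14): (-5, 12, 14), (14, 16, -3), (-3, 20, 2), (2, 20, -3), (-3, 16, 14), (14, 12, -5), (-5, 18, 5), (5, 12, -14), (-14, 16, 3), (3, 20, -2), … (4 more)
river cycle of g (length 18): (10, 8, -9), (-9, 10, 9), (9, 8, -10), (-10, 12, 7), (7, 16, -6), (-6, 20, 1), (1, 20, -6), (-6, 16, 7), (7, 12, -10), (-10, 8, 9), … (8 more)
cycles differ ⇒ inequivalent

no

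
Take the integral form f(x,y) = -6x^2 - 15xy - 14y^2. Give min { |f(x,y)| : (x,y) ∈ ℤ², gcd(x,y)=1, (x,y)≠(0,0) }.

translate: b→3 (≡15 mod 12), so (6,15,14)→(6,3,5)
flip: (6,3,5)→(5,-3,6)
reduced (well bottom): (5,-3,6) with a≤c, −a<b≤a
well minimum |f| = |-5| = 5 (negative-definite)

5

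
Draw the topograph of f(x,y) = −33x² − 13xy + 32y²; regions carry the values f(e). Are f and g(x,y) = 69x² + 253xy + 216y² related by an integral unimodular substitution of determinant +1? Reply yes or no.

D₁ = 4393, D₂ = 4393
river cycle of f (length 92): (32, 13, -33), (-33, 53, 12), (12, 43, -53), (-53, 63, 2), (2, 65, -21), (-21, 61, 8), (8, 51, -56), (-56, 61, 3), (3, 65, -14), (-14, 47, 39), … (82 more)
river cycle of g (length 92): (32, 13, -33), (-33, 53, 12), (12, 43, -53), (-53, 63, 2), (2, 65, -21), (-21, 61, 8), (8, 51, -56), (-56, 61, 3), (3, 65, -14), (-14, 47, 39), … (82 more)
cycles coincide ⇒ equivalent

yes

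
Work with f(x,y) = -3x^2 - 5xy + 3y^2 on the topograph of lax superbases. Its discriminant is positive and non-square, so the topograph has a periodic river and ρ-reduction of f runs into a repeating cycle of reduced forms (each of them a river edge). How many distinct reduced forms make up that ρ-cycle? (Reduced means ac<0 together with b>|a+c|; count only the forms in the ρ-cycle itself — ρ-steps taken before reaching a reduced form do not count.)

D = 61, ⌊√D⌋ = 7
descent: ρ → (3,5,-3)  [lands on river]
river: ρ → (-3,7,1)
river: ρ → (1,7,-3)
river: ρ → (-3,5,3)
river: ρ → (3,7,-1)
river: ρ → (-1,7,3)
ρ-cycle length = 6 (tail of 1 descent step not counted)

6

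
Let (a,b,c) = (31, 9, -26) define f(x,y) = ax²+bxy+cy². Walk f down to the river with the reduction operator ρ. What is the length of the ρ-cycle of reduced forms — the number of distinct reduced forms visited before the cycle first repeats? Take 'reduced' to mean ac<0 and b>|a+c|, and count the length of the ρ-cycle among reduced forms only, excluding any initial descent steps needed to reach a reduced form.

D = 3305, ⌊√D⌋ = 57
river: ρ → (-26,43,14)
river: ρ → (14,41,-29)
river: ρ → (-29,17,26)
river: ρ → (26,35,-20)
river: ρ → (-20,45,16)
river: ρ → (16,51,-11)
river: ρ → (-11,37,44)
river: ρ → (44,51,-4)
river: ρ → (-4,53,31)
river: ρ → (31,9,-26)
ρ-cycle length = 10 (tail of 0 descent steps not counted)

10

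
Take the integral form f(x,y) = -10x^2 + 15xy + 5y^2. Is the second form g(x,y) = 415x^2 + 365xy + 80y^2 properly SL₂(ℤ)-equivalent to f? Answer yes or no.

D₁ = 425, D₂ = 425
river cycle of f (length 6): (5, 15, -10), (-10, 5, 10), (10, 15, -5), (-5, 15, 10), (10, 5, -10), (-10, 15, 5)
river cycle of g (length 6): (5, 15, -10), (-10, 5, 10), (10, 15, -5), (-5, 15, 10), (10, 5, -10), (-10, 15, 5)
cycles coincide ⇒ equivalent

yes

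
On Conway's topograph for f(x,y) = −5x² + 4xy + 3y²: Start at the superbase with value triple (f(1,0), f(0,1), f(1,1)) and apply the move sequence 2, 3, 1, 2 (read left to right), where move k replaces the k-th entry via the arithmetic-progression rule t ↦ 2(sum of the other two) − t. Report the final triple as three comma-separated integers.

start (-5,3,2) = (f(1,0),f(0,1),f(1,1))
replace slot 2: 2·((-5)+2) − 3 = -9 → (-5,-9,2)
replace slot 3: 2·((-5)+(-9)) − 2 = -30 → (-5,-9,-30)
replace slot 1: 2·((-9)+(-30)) − (-5) = -73 → (-73,-9,-30)
replace slot 2: 2·((-73)+(-30)) − (-9) = -197 → (-73,-197,-30)

-73,-197,-30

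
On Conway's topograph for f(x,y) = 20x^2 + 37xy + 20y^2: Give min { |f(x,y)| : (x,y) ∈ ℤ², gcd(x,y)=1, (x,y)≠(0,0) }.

translate: b→-3 (≡37 mod 40), so (20,37,20)→(20,-3,3)
flip: (20,-3,3)→(3,3,20)
reduced (well bottom): (3,3,20) with a≤c, −a<b≤a
well minimum = a = 3

3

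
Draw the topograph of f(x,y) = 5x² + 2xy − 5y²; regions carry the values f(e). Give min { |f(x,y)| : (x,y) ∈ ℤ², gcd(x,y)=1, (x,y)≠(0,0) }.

river: ρ → (-5,8,2)
river: ρ → (2,8,-5)
river: ρ → (-5,2,5)
river: ρ → (5,8,-2)
river: ρ → (-2,8,5)
river: ρ → (5,2,-5)
closes: descent 0, river 6
min |a| on river = 2

2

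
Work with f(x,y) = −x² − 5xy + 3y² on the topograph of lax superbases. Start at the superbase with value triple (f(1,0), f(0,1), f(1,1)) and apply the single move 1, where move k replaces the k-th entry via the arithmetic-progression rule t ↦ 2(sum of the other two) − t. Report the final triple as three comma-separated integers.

start (-1,3,-3) = (f(1,0),f(0,1),f(1,1))
replace slot 1: 2·(3+(-3)) − (-1) = 1 → (1,3,-3)

1,3,-3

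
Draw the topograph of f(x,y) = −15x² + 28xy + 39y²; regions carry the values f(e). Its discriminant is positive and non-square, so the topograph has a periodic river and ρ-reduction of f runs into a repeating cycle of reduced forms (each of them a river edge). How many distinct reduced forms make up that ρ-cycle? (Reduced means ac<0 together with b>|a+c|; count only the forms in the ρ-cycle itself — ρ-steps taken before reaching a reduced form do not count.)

D = 3124, ⌊√D⌋ = 55
river: ρ → (39,50,-4)
river: ρ → (-4,54,13)
river: ρ → (13,50,-12)
river: ρ → (-12,46,21)
river: ρ → (21,38,-20)
river: ρ → (-20,42,17)
river: ρ → (17,26,-36)
river: ρ → (-36,46,7)
river: ρ → (7,52,-15)
river: ρ → (-15,38,28)
river: ρ → (28,18,-25)
river: ρ → (-25,32,21)
river: ρ → (21,52,-5)
river: ρ → (-5,48,41)
river: ρ → (41,34,-12)
river: ρ → (-12,38,35)
river: ρ → (35,32,-15)
river: ρ → (-15,28,39)
ρ-cycle length = 18 (tail of 0 descent steps not counted)

18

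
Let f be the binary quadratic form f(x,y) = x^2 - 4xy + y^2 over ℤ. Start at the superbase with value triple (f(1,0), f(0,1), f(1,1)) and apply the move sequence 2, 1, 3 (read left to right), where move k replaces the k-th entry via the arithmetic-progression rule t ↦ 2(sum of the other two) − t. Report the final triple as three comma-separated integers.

start (1,1,-2) = (f(1,0),f(0,1),f(1,1))
replace slot 2: 2·(1+(-2)) − 1 = -3 → (1,-3,-2)
replace slot 1: 2·((-3)+(-2)) − 1 = -11 → (-11,-3,-2)
replace slot 3: 2·((-11)+(-3)) − (-2) = -26 → (-11,-3,-26)

-11,-3,-26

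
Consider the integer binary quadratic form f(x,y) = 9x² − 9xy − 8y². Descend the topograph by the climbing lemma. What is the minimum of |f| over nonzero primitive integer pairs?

descent: ρ → (-8,9,9)  [lands on river]
river: ρ → (9,9,-8)
river: ρ → (-8,7,10)
river: ρ → (10,13,-5)
river: ρ → (-5,17,4)
river: ρ → (4,15,-9)
river: ρ → (-9,3,10)
river: ρ → (10,17,-2)
river: ρ → (-2,19,1)
river: ρ → (1,19,-2)
river: ρ → (-2,17,10)
river: ρ → (10,3,-9)
river: ρ → (-9,15,4)
river: ρ → (4,17,-5)
river: ρ → (-5,13,10)
river: ρ → (10,7,-8)
closes: descent 1, river 16
min |a| on river = 1

1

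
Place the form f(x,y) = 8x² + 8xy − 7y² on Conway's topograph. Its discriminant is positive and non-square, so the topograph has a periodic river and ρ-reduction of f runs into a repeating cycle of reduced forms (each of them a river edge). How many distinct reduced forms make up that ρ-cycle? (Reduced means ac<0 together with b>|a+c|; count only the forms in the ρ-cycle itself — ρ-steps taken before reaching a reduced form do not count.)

D = 288, ⌊√D⌋ = 16
river: ρ → (-7,6,9)
river: ρ → (9,12,-4)
river: ρ → (-4,12,9)
river: ρ → (9,6,-7)
river: ρ → (-7,8,8)
river: ρ → (8,8,-7)
ρ-cycle length = 6 (tail of 0 descent steps not counted)

6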